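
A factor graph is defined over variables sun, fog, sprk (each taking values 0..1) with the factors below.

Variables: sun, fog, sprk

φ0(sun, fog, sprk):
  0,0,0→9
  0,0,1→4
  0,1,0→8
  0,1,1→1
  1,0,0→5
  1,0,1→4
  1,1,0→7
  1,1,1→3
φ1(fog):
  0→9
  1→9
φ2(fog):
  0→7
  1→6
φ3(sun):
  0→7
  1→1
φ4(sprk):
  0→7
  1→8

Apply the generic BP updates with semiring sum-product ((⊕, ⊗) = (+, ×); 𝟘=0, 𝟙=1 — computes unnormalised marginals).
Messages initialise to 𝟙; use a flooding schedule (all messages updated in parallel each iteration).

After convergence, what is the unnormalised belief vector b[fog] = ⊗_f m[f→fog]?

init: all messages = 𝟙 over 2 values
r1 m[φ0→sun] = [22, 19]
r1 m[φ0→fog] = [22, 19]
r1 m[φ0→sprk] = [29, 12]
r1 m[φ1→fog] = [9, 9]
r1 m[φ2→fog] = [7, 6]
r1 m[φ3→sun] = [7, 1]
r1 m[φ4→sprk] = [7, 8]
r1 m[sun→φ0] = [1, 1]
r1 m[sun→φ3] = [1, 1]
r1 m[fog→φ0] = [1, 1]
r1 m[fog→φ1] = [1, 1]
r1 m[fog→φ2] = [1, 1]
r1 m[sprk→φ0] = [1, 1]
r1 m[sprk→φ4] = [1, 1]
r2 m[φ0→sun] = [22, 19]
r2 m[φ0→fog] = [22, 19]
r2 m[φ0→sprk] = [29, 12]
r2 m[φ1→fog] = [9, 9]
r2 m[φ2→fog] = [7, 6]
r2 m[φ3→sun] = [7, 1]
r2 m[φ4→sprk] = [7, 8]
r2 m[sun→φ0] = [7, 1]
r2 m[sun→φ3] = [22, 19]
r2 m[fog→φ0] = [63, 54]
r2 m[fog→φ1] = [154, 114]
r2 m[fog→φ2] = [198, 171]
r2 m[sprk→φ0] = [7, 8]
r2 m[sprk→φ4] = [29, 12]
r3 m[φ0→sun] = [9441, 8163]
r3 m[φ0→fog] = [732, 521]
r3 m[φ0→sprk] = [7686, 2556]
r3 m[φ1→fog] = [9, 9]
r3 m[φ2→fog] = [7, 6]
r3 m[φ3→sun] = [7, 1]
r3 m[φ4→sprk] = [7, 8]
r3 m[sun→φ0] = [7, 1]
r3 m[sun→φ3] = [22, 19]
r3 m[fog→φ0] = [63, 54]
r3 m[fog→φ1] = [154, 114]
r3 m[fog→φ2] = [198, 171]
r3 m[sprk→φ0] = [7, 8]
r3 m[sprk→φ4] = [29, 12]
r4 m[φ0→sun] = [9441, 8163]
r4 m[φ0→fog] = [732, 521]
r4 m[φ0→sprk] = [7686, 2556]
r4 m[φ1→fog] = [9, 9]
r4 m[φ2→fog] = [7, 6]
r4 m[φ3→sun] = [7, 1]
r4 m[φ4→sprk] = [7, 8]
r4 m[sun→φ0] = [7, 1]
r4 m[sun→φ3] = [9441, 8163]
r4 m[fog→φ0] = [63, 54]
r4 m[fog→φ1] = [5124, 3126]
r4 m[fog→φ2] = [6588, 4689]
r4 m[sprk→φ0] = [7, 8]
r4 m[sprk→φ4] = [7686, 2556]
r5 m[φ0→sun] = [9441, 8163]
r5 m[φ0→fog] = [732, 521]
r5 m[φ0→sprk] = [7686, 2556]
r5 m[φ1→fog] = [9, 9]
r5 m[φ2→fog] = [7, 6]
r5 m[φ3→sun] = [7, 1]
r5 m[φ4→sprk] = [7, 8]
r5 m[sun→φ0] = [7, 1]
r5 m[sun→φ3] = [9441, 8163]
r5 m[fog→φ0] = [63, 54]
r5 m[fog→φ1] = [5124, 3126]
r5 m[fog→φ2] = [6588, 4689]
r5 m[sprk→φ0] = [7, 8]
r5 m[sprk→φ4] = [7686, 2556]
fixed point reached at round 5
b[fog] = ⊗ incoming = [46116, 28134]

b[fog] = [46116, 28134]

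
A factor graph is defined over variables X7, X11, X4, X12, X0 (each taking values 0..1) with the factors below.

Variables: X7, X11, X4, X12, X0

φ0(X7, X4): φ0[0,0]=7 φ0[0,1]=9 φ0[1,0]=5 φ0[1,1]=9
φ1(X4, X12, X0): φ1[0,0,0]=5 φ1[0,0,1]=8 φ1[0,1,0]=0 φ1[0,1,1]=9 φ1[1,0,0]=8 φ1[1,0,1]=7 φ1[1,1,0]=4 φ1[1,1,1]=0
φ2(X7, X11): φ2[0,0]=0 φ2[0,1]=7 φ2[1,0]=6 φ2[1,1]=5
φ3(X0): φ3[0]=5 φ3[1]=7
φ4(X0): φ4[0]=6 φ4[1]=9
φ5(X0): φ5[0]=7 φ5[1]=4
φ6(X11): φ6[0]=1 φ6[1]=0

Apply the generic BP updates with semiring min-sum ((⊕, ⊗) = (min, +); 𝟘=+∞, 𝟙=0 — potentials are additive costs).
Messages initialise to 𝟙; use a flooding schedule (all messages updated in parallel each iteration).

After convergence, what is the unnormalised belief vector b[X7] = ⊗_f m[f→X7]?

b[X7] = [26, 28]

init: all messages = 𝟙 over 2 values
r1 m[φ0→X7] = [7, 5]
r1 m[φ0→X4] = [5, 9]
r1 m[φ1→X4] = [0, 0]
r1 m[φ1→X12] = [5, 0]
r1 m[φ1→X0] = [0, 0]
r1 m[φ2→X7] = [0, 5]
r1 m[φ2→X11] = [0, 5]
r1 m[φ3→X0] = [5, 7]
r1 m[φ4→X0] = [6, 9]
r1 m[φ5→X0] = [7, 4]
r1 m[φ6→X11] = [1, 0]
r1 m[X7→φ0] = [0, 0]
r1 m[X7→φ2] = [0, 0]
r1 m[X11→φ2] = [0, 0]
r1 m[X11→φ6] = [0, 0]
r1 m[X4→φ0] = [0, 0]
r1 m[X4→φ1] = [0, 0]
r1 m[X12→φ1] = [0, 0]
r1 m[X0→φ1] = [0, 0]
r1 m[X0→φ3] = [0, 0]
r1 m[X0→φ4] = [0, 0]
r1 m[X0→φ5] = [0, 0]
r2 m[φ0→X7] = [7, 5]
r2 m[φ0→X4] = [5, 9]
r2 m[φ1→X4] = [0, 0]
r2 m[φ1→X12] = [5, 0]
r2 m[φ1→X0] = [0, 0]
r2 m[φ2→X7] = [0, 5]
r2 m[φ2→X11] = [0, 5]
r2 m[φ3→X0] = [5, 7]
r2 m[φ4→X0] = [6, 9]
r2 m[φ5→X0] = [7, 4]
r2 m[φ6→X11] = [1, 0]
r2 m[X7→φ0] = [0, 5]
r2 m[X7→φ2] = [7, 5]
r2 m[X11→φ2] = [1, 0]
r2 m[X11→φ6] = [0, 5]
r2 m[X4→φ0] = [0, 0]
r2 m[X4→φ1] = [5, 9]
r2 m[X12→φ1] = [0, 0]
r2 m[X0→φ1] = [18, 20]
r2 m[X0→φ3] = [13, 13]
r2 m[X0→φ4] = [12, 11]
r2 m[X0→φ5] = [11, 16]
r3 m[φ0→X7] = [7, 5]
r3 m[φ0→X4] = [7, 9]
r3 m[φ1→X4] = [18, 20]
r3 m[φ1→X12] = [28, 23]
r3 m[φ1→X0] = [5, 9]
r3 m[φ2→X7] = [1, 5]
r3 m[φ2→X11] = [7, 10]
r3 m[φ3→X0] = [5, 7]
r3 m[φ4→X0] = [6, 9]
r3 m[φ5→X0] = [7, 4]
r3 m[φ6→X11] = [1, 0]
r3 m[X7→φ0] = [0, 5]
r3 m[X7→φ2] = [7, 5]
r3 m[X11→φ2] = [1, 0]
r3 m[X11→φ6] = [0, 5]
r3 m[X4→φ0] = [0, 0]
r3 m[X4→φ1] = [5, 9]
r3 m[X12→φ1] = [0, 0]
r3 m[X0→φ1] = [18, 20]
r3 m[X0→φ3] = [13, 13]
r3 m[X0→φ4] = [12, 11]
r3 m[X0→φ5] = [11, 16]
r4 m[φ0→X7] = [7, 5]
r4 m[φ0→X4] = [7, 9]
r4 m[φ1→X4] = [18, 20]
r4 m[φ1→X12] = [28, 23]
r4 m[φ1→X0] = [5, 9]
r4 m[φ2→X7] = [1, 5]
r4 m[φ2→X11] = [7, 10]
r4 m[φ3→X0] = [5, 7]
r4 m[φ4→X0] = [6, 9]
r4 m[φ5→X0] = [7, 4]
r4 m[φ6→X11] = [1, 0]
r4 m[X7→φ0] = [1, 5]
r4 m[X7→φ2] = [7, 5]
r4 m[X11→φ2] = [1, 0]
r4 m[X11→φ6] = [7, 10]
r4 m[X4→φ0] = [18, 20]
r4 m[X4→φ1] = [7, 9]
r4 m[X12→φ1] = [0, 0]
r4 m[X0→φ1] = [18, 20]
r4 m[X0→φ3] = [18, 22]
r4 m[X0→φ4] = [17, 20]
r4 m[X0→φ5] = [16, 25]
r5 m[φ0→X7] = [25, 23]
r5 m[φ0→X4] = [8, 10]
r5 m[φ1→X4] = [18, 20]
r5 m[φ1→X12] = [30, 25]
r5 m[φ1→X0] = [7, 9]
r5 m[φ2→X7] = [1, 5]
r5 m[φ2→X11] = [7, 10]
r5 m[φ3→X0] = [5, 7]
r5 m[φ4→X0] = [6, 9]
r5 m[φ5→X0] = [7, 4]
r5 m[φ6→X11] = [1, 0]
r5 m[X7→φ0] = [1, 5]
r5 m[X7→φ2] = [7, 5]
r5 m[X11→φ2] = [1, 0]
r5 m[X11→φ6] = [7, 10]
r5 m[X4→φ0] = [18, 20]
r5 m[X4→φ1] = [7, 9]
r5 m[X12→φ1] = [0, 0]
r5 m[X0→φ1] = [18, 20]
r5 m[X0→φ3] = [18, 22]
r5 m[X0→φ4] = [17, 20]
r5 m[X0→φ5] = [16, 25]
r6 m[φ0→X7] = [25, 23]
r6 m[φ0→X4] = [8, 10]
r6 m[φ1→X4] = [18, 20]
r6 m[φ1→X12] = [30, 25]
r6 m[φ1→X0] = [7, 9]
r6 m[φ2→X7] = [1, 5]
r6 m[φ2→X11] = [7, 10]
r6 m[φ3→X0] = [5, 7]
r6 m[φ4→X0] = [6, 9]
r6 m[φ5→X0] = [7, 4]
r6 m[φ6→X11] = [1, 0]
r6 m[X7→φ0] = [1, 5]
r6 m[X7→φ2] = [25, 23]
r6 m[X11→φ2] = [1, 0]
r6 m[X11→φ6] = [7, 10]
r6 m[X4→φ0] = [18, 20]
r6 m[X4→φ1] = [8, 10]
r6 m[X12→φ1] = [0, 0]
r6 m[X0→φ1] = [18, 20]
r6 m[X0→φ3] = [20, 22]
r6 m[X0→φ4] = [19, 20]
r6 m[X0→φ5] = [18, 25]
r7 m[φ0→X7] = [25, 23]
r7 m[φ0→X4] = [8, 10]
r7 m[φ1→X4] = [18, 20]
r7 m[φ1→X12] = [31, 26]
r7 m[φ1→X0] = [8, 10]
r7 m[φ2→X7] = [1, 5]
r7 m[φ2→X11] = [25, 28]
r7 m[φ3→X0] = [5, 7]
r7 m[φ4→X0] = [6, 9]
r7 m[φ5→X0] = [7, 4]
r7 m[φ6→X11] = [1, 0]
r7 m[X7→φ0] = [1, 5]
r7 m[X7→φ2] = [25, 23]
r7 m[X11→φ2] = [1, 0]
r7 m[X11→φ6] = [7, 10]
r7 m[X4→φ0] = [18, 20]
r7 m[X4→φ1] = [8, 10]
r7 m[X12→φ1] = [0, 0]
r7 m[X0→φ1] = [18, 20]
r7 m[X0→φ3] = [20, 22]
r7 m[X0→φ4] = [19, 20]
r7 m[X0→φ5] = [18, 25]
r8 m[φ0→X7] = [25, 23]
r8 m[φ0→X4] = [8, 10]
r8 m[φ1→X4] = [18, 20]
r8 m[φ1→X12] = [31, 26]
r8 m[φ1→X0] = [8, 10]
r8 m[φ2→X7] = [1, 5]
r8 m[φ2→X11] = [25, 28]
r8 m[φ3→X0] = [5, 7]
r8 m[φ4→X0] = [6, 9]
r8 m[φ5→X0] = [7, 4]
r8 m[φ6→X11] = [1, 0]
r8 m[X7→φ0] = [1, 5]
r8 m[X7→φ2] = [25, 23]
r8 m[X11→φ2] = [1, 0]
r8 m[X11→φ6] = [25, 28]
r8 m[X4→φ0] = [18, 20]
r8 m[X4→φ1] = [8, 10]
r8 m[X12→φ1] = [0, 0]
r8 m[X0→φ1] = [18, 20]
r8 m[X0→φ3] = [21, 23]
r8 m[X0→φ4] = [20, 21]
r8 m[X0→φ5] = [19, 26]
r9 m[φ0→X7] = [25, 23]
r9 m[φ0→X4] = [8, 10]
r9 m[φ1→X4] = [18, 20]
r9 m[φ1→X12] = [31, 26]
r9 m[φ1→X0] = [8, 10]
r9 m[φ2→X7] = [1, 5]
r9 m[φ2→X11] = [25, 28]
r9 m[φ3→X0] = [5, 7]
r9 m[φ4→X0] = [6, 9]
r9 m[φ5→X0] = [7, 4]
r9 m[φ6→X11] = [1, 0]
r9 m[X7→φ0] = [1, 5]
r9 m[X7→φ2] = [25, 23]
r9 m[X11→φ2] = [1, 0]
r9 m[X11→φ6] = [25, 28]
r9 m[X4→φ0] = [18, 20]
r9 m[X4→φ1] = [8, 10]
r9 m[X12→φ1] = [0, 0]
r9 m[X0→φ1] = [18, 20]
r9 m[X0→φ3] = [21, 23]
r9 m[X0→φ4] = [20, 21]
r9 m[X0→φ5] = [19, 26]
fixed point reached at round 9
b[X7] = ⊗ incoming = [26, 28]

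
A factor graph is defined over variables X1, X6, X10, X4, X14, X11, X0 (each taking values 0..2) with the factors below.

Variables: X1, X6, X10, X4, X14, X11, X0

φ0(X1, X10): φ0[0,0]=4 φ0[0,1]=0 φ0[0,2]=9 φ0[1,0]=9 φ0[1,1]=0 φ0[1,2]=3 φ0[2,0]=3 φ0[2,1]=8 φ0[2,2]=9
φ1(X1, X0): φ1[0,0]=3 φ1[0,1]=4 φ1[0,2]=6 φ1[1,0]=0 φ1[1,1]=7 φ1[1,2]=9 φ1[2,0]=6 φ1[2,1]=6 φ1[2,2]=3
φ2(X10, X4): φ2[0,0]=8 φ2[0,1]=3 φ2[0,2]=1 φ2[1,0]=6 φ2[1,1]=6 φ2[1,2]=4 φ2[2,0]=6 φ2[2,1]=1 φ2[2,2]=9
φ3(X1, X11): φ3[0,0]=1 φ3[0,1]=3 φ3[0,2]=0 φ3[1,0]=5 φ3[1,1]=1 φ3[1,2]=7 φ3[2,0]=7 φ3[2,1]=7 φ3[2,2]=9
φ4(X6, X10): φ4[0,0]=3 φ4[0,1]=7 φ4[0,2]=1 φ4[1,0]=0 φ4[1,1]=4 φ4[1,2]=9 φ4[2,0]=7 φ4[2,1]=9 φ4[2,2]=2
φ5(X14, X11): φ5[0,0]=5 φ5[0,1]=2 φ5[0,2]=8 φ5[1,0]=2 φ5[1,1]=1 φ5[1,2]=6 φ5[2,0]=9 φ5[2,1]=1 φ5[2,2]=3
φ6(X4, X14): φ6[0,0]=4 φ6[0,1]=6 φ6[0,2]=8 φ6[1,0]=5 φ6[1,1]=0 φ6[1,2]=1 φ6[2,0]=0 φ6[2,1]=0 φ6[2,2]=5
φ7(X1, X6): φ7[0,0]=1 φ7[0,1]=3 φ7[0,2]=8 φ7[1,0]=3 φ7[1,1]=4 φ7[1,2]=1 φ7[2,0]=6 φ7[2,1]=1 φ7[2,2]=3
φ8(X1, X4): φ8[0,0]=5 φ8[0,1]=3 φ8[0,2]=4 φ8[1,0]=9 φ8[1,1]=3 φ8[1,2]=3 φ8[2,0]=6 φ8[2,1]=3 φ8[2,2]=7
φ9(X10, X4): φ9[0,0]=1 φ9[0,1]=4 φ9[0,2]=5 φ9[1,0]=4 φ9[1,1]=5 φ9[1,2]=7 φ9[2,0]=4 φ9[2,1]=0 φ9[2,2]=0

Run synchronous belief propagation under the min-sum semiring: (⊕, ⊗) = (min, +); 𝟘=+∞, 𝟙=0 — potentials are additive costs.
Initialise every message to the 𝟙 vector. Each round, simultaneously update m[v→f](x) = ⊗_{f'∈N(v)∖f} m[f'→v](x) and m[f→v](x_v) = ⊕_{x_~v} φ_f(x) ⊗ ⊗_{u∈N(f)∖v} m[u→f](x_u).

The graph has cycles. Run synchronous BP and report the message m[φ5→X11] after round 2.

message @ round 2 = [2, 1, 3]

init: all messages = 𝟙 over 3 values
r1 m[φ0→X1] = [0, 0, 3]
r1 m[φ0→X10] = [3, 0, 3]
r1 m[φ1→X1] = [3, 0, 3]
r1 m[φ1→X0] = [0, 4, 3]
r1 m[φ2→X10] = [1, 4, 1]
r1 m[φ2→X4] = [6, 1, 1]
r1 m[φ3→X1] = [0, 1, 7]
r1 m[φ3→X11] = [1, 1, 0]
r1 m[φ4→X6] = [1, 0, 2]
r1 m[φ4→X10] = [0, 4, 1]
r1 m[φ5→X14] = [2, 1, 1]
r1 m[φ5→X11] = [2, 1, 3]
r1 m[φ6→X4] = [4, 0, 0]
r1 m[φ6→X14] = [0, 0, 1]
r1 m[φ7→X1] = [1, 1, 1]
r1 m[φ7→X6] = [1, 1, 1]
r1 m[φ8→X1] = [3, 3, 3]
r1 m[φ8→X4] = [5, 3, 3]
r1 m[φ9→X10] = [1, 4, 0]
r1 m[φ9→X4] = [1, 0, 0]
r1 m[X1→φ0] = [0, 0, 0]
r1 m[X1→φ1] = [0, 0, 0]
r1 m[X1→φ3] = [0, 0, 0]
r1 m[X1→φ7] = [0, 0, 0]
r1 m[X1→φ8] = [0, 0, 0]
r1 m[X6→φ4] = [0, 0, 0]
r1 m[X6→φ7] = [0, 0, 0]
r1 m[X10→φ0] = [0, 0, 0]
r1 m[X10→φ2] = [0, 0, 0]
r1 m[X10→φ4] = [0, 0, 0]
r1 m[X10→φ9] = [0, 0, 0]
r1 m[X4→φ2] = [0, 0, 0]
r1 m[X4→φ6] = [0, 0, 0]
r1 m[X4→φ8] = [0, 0, 0]
r1 m[X4→φ9] = [0, 0, 0]
r1 m[X14→φ5] = [0, 0, 0]
r1 m[X14→φ6] = [0, 0, 0]
r1 m[X11→φ3] = [0, 0, 0]
r1 m[X11→φ5] = [0, 0, 0]
r1 m[X0→φ1] = [0, 0, 0]
r2 m[φ0→X1] = [0, 0, 3]
r2 m[φ0→X10] = [3, 0, 3]
r2 m[φ1→X1] = [3, 0, 3]
r2 m[φ1→X0] = [0, 4, 3]
r2 m[φ2→X10] = [1, 4, 1]
r2 m[φ2→X4] = [6, 1, 1]
r2 m[φ3→X1] = [0, 1, 7]
r2 m[φ3→X11] = [1, 1, 0]
r2 m[φ4→X6] = [1, 0, 2]
r2 m[φ4→X10] = [0, 4, 1]
r2 m[φ5→X14] = [2, 1, 1]
r2 m[φ5→X11] = [2, 1, 3]
r2 m[φ6→X4] = [4, 0, 0]
r2 m[φ6→X14] = [0, 0, 1]
r2 m[φ7→X1] = [1, 1, 1]
r2 m[φ7→X6] = [1, 1, 1]
r2 m[φ8→X1] = [3, 3, 3]
r2 m[φ8→X4] = [5, 3, 3]
r2 m[φ9→X10] = [1, 4, 0]
r2 m[φ9→X4] = [1, 0, 0]
r2 m[X1→φ0] = [7, 5, 14]
r2 m[X1→φ1] = [4, 5, 14]
r2 m[X1→φ3] = [7, 4, 10]
r2 m[X1→φ7] = [6, 4, 16]
r2 m[X1→φ8] = [4, 2, 14]
r2 m[X6→φ4] = [1, 1, 1]
r2 m[X6→φ7] = [1, 0, 2]
r2 m[X10→φ0] = [2, 12, 2]
r2 m[X10→φ2] = [4, 8, 4]
r2 m[X10→φ4] = [5, 8, 4]
r2 m[X10→φ9] = [4, 8, 5]
r2 m[X4→φ2] = [10, 3, 3]
r2 m[X4→φ6] = [12, 4, 4]
r2 m[X4→φ8] = [11, 1, 1]
r2 m[X4→φ9] = [15, 4, 4]
r2 m[X14→φ5] = [0, 0, 1]
r2 m[X14→φ6] = [2, 1, 1]
r2 m[X11→φ3] = [2, 1, 3]
r2 m[X11→φ5] = [1, 1, 0]
r2 m[X0→φ1] = [0, 0, 0]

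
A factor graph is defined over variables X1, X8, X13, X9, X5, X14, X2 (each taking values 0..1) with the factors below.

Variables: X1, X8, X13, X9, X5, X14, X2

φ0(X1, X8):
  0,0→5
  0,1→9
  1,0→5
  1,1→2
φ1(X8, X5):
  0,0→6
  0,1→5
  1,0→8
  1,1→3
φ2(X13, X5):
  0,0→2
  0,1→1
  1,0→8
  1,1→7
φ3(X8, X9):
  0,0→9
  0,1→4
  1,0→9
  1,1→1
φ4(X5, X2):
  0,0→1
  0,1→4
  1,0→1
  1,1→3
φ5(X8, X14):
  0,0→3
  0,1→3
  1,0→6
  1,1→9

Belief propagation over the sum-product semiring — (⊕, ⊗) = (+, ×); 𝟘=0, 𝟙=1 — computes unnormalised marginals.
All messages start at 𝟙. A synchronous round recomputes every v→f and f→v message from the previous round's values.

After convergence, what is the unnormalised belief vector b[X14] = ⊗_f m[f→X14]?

init: all messages = 𝟙 over 2 values
r1 m[φ0→X1] = [14, 7]
r1 m[φ0→X8] = [10, 11]
r1 m[φ1→X8] = [11, 11]
r1 m[φ1→X5] = [14, 8]
r1 m[φ2→X13] = [3, 15]
r1 m[φ2→X5] = [10, 8]
r1 m[φ3→X8] = [13, 10]
r1 m[φ3→X9] = [18, 5]
r1 m[φ4→X5] = [5, 4]
r1 m[φ4→X2] = [2, 7]
r1 m[φ5→X8] = [6, 15]
r1 m[φ5→X14] = [9, 12]
r1 m[X1→φ0] = [1, 1]
r1 m[X8→φ0] = [1, 1]
r1 m[X8→φ1] = [1, 1]
r1 m[X8→φ3] = [1, 1]
r1 m[X8→φ5] = [1, 1]
r1 m[X13→φ2] = [1, 1]
r1 m[X9→φ3] = [1, 1]
r1 m[X5→φ1] = [1, 1]
r1 m[X5→φ2] = [1, 1]
r1 m[X5→φ4] = [1, 1]
r1 m[X14→φ5] = [1, 1]
r1 m[X2→φ4] = [1, 1]
r2 m[φ0→X1] = [14, 7]
r2 m[φ0→X8] = [10, 11]
r2 m[φ1→X8] = [11, 11]
r2 m[φ1→X5] = [14, 8]
r2 m[φ2→X13] = [3, 15]
r2 m[φ2→X5] = [10, 8]
r2 m[φ3→X8] = [13, 10]
r2 m[φ3→X9] = [18, 5]
r2 m[φ4→X5] = [5, 4]
r2 m[φ4→X2] = [2, 7]
r2 m[φ5→X8] = [6, 15]
r2 m[φ5→X14] = [9, 12]
r2 m[X1→φ0] = [1, 1]
r2 m[X8→φ0] = [858, 1650]
r2 m[X8→φ1] = [780, 1650]
r2 m[X8→φ3] = [660, 1815]
r2 m[X8→φ5] = [1430, 1210]
r2 m[X13→φ2] = [1, 1]
r2 m[X9→φ3] = [1, 1]
r2 m[X5→φ1] = [50, 32]
r2 m[X5→φ2] = [70, 32]
r2 m[X5→φ4] = [140, 64]
r2 m[X14→φ5] = [1, 1]
r2 m[X2→φ4] = [1, 1]
r3 m[φ0→X1] = [19140, 7590]
r3 m[φ0→X8] = [10, 11]
r3 m[φ1→X8] = [460, 496]
r3 m[φ1→X5] = [17880, 8850]
r3 m[φ2→X13] = [172, 784]
r3 m[φ2→X5] = [10, 8]
r3 m[φ3→X8] = [13, 10]
r3 m[φ3→X9] = [22275, 4455]
r3 m[φ4→X5] = [5, 4]
r3 m[φ4→X2] = [204, 752]
r3 m[φ5→X8] = [6, 15]
r3 m[φ5→X14] = [11550, 15180]
r3 m[X1→φ0] = [1, 1]
r3 m[X8→φ0] = [858, 1650]
r3 m[X8→φ1] = [780, 1650]
r3 m[X8→φ3] = [660, 1815]
r3 m[X8→φ5] = [1430, 1210]
r3 m[X13→φ2] = [1, 1]
r3 m[X9→φ3] = [1, 1]
r3 m[X5→φ1] = [50, 32]
r3 m[X5→φ2] = [70, 32]
r3 m[X5→φ4] = [140, 64]
r3 m[X14→φ5] = [1, 1]
r3 m[X2→φ4] = [1, 1]
r4 m[φ0→X1] = [19140, 7590]
r4 m[φ0→X8] = [10, 11]
r4 m[φ1→X8] = [460, 496]
r4 m[φ1→X5] = [17880, 8850]
r4 m[φ2→X13] = [172, 784]
r4 m[φ2→X5] = [10, 8]
r4 m[φ3→X8] = [13, 10]
r4 m[φ3→X9] = [22275, 4455]
r4 m[φ4→X5] = [5, 4]
r4 m[φ4→X2] = [204, 752]
r4 m[φ5→X8] = [6, 15]
r4 m[φ5→X14] = [11550, 15180]
r4 m[X1→φ0] = [1, 1]
r4 m[X8→φ0] = [35880, 74400]
r4 m[X8→φ1] = [780, 1650]
r4 m[X8→φ3] = [27600, 81840]
r4 m[X8→φ5] = [59800, 54560]
r4 m[X13→φ2] = [1, 1]
r4 m[X9→φ3] = [1, 1]
r4 m[X5→φ1] = [50, 32]
r4 m[X5→φ2] = [89400, 35400]
r4 m[X5→φ4] = [178800, 70800]
r4 m[X14→φ5] = [1, 1]
r4 m[X2→φ4] = [1, 1]
r5 m[φ0→X1] = [849000, 328200]
r5 m[φ0→X8] = [10, 11]
r5 m[φ1→X8] = [460, 496]
r5 m[φ1→X5] = [17880, 8850]
r5 m[φ2→X13] = [214200, 963000]
r5 m[φ2→X5] = [10, 8]
r5 m[φ3→X8] = [13, 10]
r5 m[φ3→X9] = [984960, 192240]
r5 m[φ4→X5] = [5, 4]
r5 m[φ4→X2] = [249600, 927600]
r5 m[φ5→X8] = [6, 15]
r5 m[φ5→X14] = [506760, 670440]
r5 m[X1→φ0] = [1, 1]
r5 m[X8→φ0] = [35880, 74400]
r5 m[X8→φ1] = [780, 1650]
r5 m[X8→φ3] = [27600, 81840]
r5 m[X8→φ5] = [59800, 54560]
r5 m[X13→φ2] = [1, 1]
r5 m[X9→φ3] = [1, 1]
r5 m[X5→φ1] = [50, 32]
r5 m[X5→φ2] = [89400, 35400]
r5 m[X5→φ4] = [178800, 70800]
r5 m[X14→φ5] = [1, 1]
r5 m[X2→φ4] = [1, 1]
r6 m[φ0→X1] = [849000, 328200]
r6 m[φ0→X8] = [10, 11]
r6 m[φ1→X8] = [460, 496]
r6 m[φ1→X5] = [17880, 8850]
r6 m[φ2→X13] = [214200, 963000]
r6 m[φ2→X5] = [10, 8]
r6 m[φ3→X8] = [13, 10]
r6 m[φ3→X9] = [984960, 192240]
r6 m[φ4→X5] = [5, 4]
r6 m[φ4→X2] = [249600, 927600]
r6 m[φ5→X8] = [6, 15]
r6 m[φ5→X14] = [506760, 670440]
r6 m[X1→φ0] = [1, 1]
r6 m[X8→φ0] = [35880, 74400]
r6 m[X8→φ1] = [780, 1650]
r6 m[X8→φ3] = [27600, 81840]
r6 m[X8→φ5] = [59800, 54560]
r6 m[X13→φ2] = [1, 1]
r6 m[X9→φ3] = [1, 1]
r6 m[X5→φ1] = [50, 32]
r6 m[X5→φ2] = [89400, 35400]
r6 m[X5→φ4] = [178800, 70800]
r6 m[X14→φ5] = [1, 1]
r6 m[X2→φ4] = [1, 1]
fixed point reached at round 6
b[X14] = ⊗ incoming = [506760, 670440]

b[X14] = [506760, 670440]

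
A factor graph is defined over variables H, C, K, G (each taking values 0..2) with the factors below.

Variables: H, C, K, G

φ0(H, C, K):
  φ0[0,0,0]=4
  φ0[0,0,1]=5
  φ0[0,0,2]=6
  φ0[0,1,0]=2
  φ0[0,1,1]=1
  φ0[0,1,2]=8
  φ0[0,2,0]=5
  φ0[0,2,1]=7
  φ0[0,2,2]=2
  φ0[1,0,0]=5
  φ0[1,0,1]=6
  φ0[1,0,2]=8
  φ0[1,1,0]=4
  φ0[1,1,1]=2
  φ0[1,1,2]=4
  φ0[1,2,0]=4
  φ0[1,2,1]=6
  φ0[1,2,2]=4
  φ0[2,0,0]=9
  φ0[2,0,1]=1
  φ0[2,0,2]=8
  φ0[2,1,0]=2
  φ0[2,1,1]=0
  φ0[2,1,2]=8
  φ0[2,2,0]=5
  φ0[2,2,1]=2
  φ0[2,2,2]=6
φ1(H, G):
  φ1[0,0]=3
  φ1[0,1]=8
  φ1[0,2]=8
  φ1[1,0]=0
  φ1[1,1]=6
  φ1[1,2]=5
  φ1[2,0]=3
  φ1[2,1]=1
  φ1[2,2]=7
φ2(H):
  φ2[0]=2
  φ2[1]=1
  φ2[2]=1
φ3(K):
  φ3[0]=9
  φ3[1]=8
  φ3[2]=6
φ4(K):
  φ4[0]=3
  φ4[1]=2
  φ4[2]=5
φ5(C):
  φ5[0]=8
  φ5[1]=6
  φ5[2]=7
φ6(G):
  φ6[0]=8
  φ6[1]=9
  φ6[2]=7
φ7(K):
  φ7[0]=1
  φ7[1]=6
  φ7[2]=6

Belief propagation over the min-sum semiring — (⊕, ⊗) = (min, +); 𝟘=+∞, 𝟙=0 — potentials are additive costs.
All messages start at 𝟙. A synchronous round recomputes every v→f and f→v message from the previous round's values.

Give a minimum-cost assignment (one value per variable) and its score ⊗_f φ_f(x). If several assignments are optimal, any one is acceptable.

init: all messages = 𝟙 over 3 values
r1 m[φ0→H] = [1, 2, 0]
r1 m[φ0→C] = [1, 0, 2]
r1 m[φ0→K] = [2, 0, 2]
r1 m[φ1→H] = [3, 0, 1]
r1 m[φ1→G] = [0, 1, 5]
r1 m[φ2→H] = [2, 1, 1]
r1 m[φ3→K] = [9, 8, 6]
r1 m[φ4→K] = [3, 2, 5]
r1 m[φ5→C] = [8, 6, 7]
r1 m[φ6→G] = [8, 9, 7]
r1 m[φ7→K] = [1, 6, 6]
r1 m[H→φ0] = [0, 0, 0]
r1 m[H→φ1] = [0, 0, 0]
r1 m[H→φ2] = [0, 0, 0]
r1 m[C→φ0] = [0, 0, 0]
r1 m[C→φ5] = [0, 0, 0]
r1 m[K→φ0] = [0, 0, 0]
r1 m[K→φ3] = [0, 0, 0]
r1 m[K→φ4] = [0, 0, 0]
r1 m[K→φ7] = [0, 0, 0]
r1 m[G→φ1] = [0, 0, 0]
r1 m[G→φ6] = [0, 0, 0]
r2 m[φ0→H] = [1, 2, 0]
r2 m[φ0→C] = [1, 0, 2]
r2 m[φ0→K] = [2, 0, 2]
r2 m[φ1→H] = [3, 0, 1]
r2 m[φ1→G] = [0, 1, 5]
r2 m[φ2→H] = [2, 1, 1]
r2 m[φ3→K] = [9, 8, 6]
r2 m[φ4→K] = [3, 2, 5]
r2 m[φ5→C] = [8, 6, 7]
r2 m[φ6→G] = [8, 9, 7]
r2 m[φ7→K] = [1, 6, 6]
r2 m[H→φ0] = [5, 1, 2]
r2 m[H→φ1] = [3, 3, 1]
r2 m[H→φ2] = [4, 2, 1]
r2 m[C→φ0] = [8, 6, 7]
r2 m[C→φ5] = [1, 0, 2]
r2 m[K→φ0] = [13, 16, 17]
r2 m[K→φ3] = [6, 8, 13]
r2 m[K→φ4] = [12, 14, 14]
r2 m[K→φ7] = [14, 10, 13]
r2 m[G→φ1] = [8, 9, 7]
r2 m[G→φ6] = [0, 1, 5]
r3 m[φ0→H] = [21, 23, 21]
r3 m[φ0→C] = [19, 17, 18]
r3 m[φ0→K] = [10, 8, 11]
r3 m[φ1→H] = [11, 8, 10]
r3 m[φ1→G] = [3, 2, 8]
r3 m[φ2→H] = [2, 1, 1]
r3 m[φ3→K] = [9, 8, 6]
r3 m[φ4→K] = [3, 2, 5]
r3 m[φ5→C] = [8, 6, 7]
r3 m[φ6→G] = [8, 9, 7]
r3 m[φ7→K] = [1, 6, 6]
r3 m[H→φ0] = [5, 1, 2]
r3 m[H→φ1] = [3, 3, 1]
r3 m[H→φ2] = [4, 2, 1]
r3 m[C→φ0] = [8, 6, 7]
r3 m[C→φ5] = [1, 0, 2]
r3 m[K→φ0] = [13, 16, 17]
r3 m[K→φ3] = [6, 8, 13]
r3 m[K→φ4] = [12, 14, 14]
r3 m[K→φ7] = [14, 10, 13]
r3 m[G→φ1] = [8, 9, 7]
r3 m[G→φ6] = [0, 1, 5]
r4 m[φ0→H] = [21, 23, 21]
r4 m[φ0→C] = [19, 17, 18]
r4 m[φ0→K] = [10, 8, 11]
r4 m[φ1→H] = [11, 8, 10]
r4 m[φ1→G] = [3, 2, 8]
r4 m[φ2→H] = [2, 1, 1]
r4 m[φ3→K] = [9, 8, 6]
r4 m[φ4→K] = [3, 2, 5]
r4 m[φ5→C] = [8, 6, 7]
r4 m[φ6→G] = [8, 9, 7]
r4 m[φ7→K] = [1, 6, 6]
r4 m[H→φ0] = [13, 9, 11]
r4 m[H→φ1] = [23, 24, 22]
r4 m[H→φ2] = [32, 31, 31]
r4 m[C→φ0] = [8, 6, 7]
r4 m[C→φ5] = [19, 17, 18]
r4 m[K→φ0] = [13, 16, 17]
r4 m[K→φ3] = [14, 16, 22]
r4 m[K→φ4] = [20, 22, 23]
r4 m[K→φ7] = [22, 18, 22]
r4 m[G→φ1] = [8, 9, 7]
r4 m[G→φ6] = [3, 2, 8]
r5 m[φ0→H] = [21, 23, 21]
r5 m[φ0→C] = [27, 26, 26]
r5 m[φ0→K] = [19, 17, 19]
r5 m[φ1→H] = [11, 8, 10]
r5 m[φ1→G] = [24, 23, 29]
r5 m[φ2→H] = [2, 1, 1]
r5 m[φ3→K] = [9, 8, 6]
r5 m[φ4→K] = [3, 2, 5]
r5 m[φ5→C] = [8, 6, 7]
r5 m[φ6→G] = [8, 9, 7]
r5 m[φ7→K] = [1, 6, 6]
r5 m[H→φ0] = [13, 9, 11]
r5 m[H→φ1] = [23, 24, 22]
r5 m[H→φ2] = [32, 31, 31]
r5 m[C→φ0] = [8, 6, 7]
r5 m[C→φ5] = [19, 17, 18]
r5 m[K→φ0] = [13, 16, 17]
r5 m[K→φ3] = [14, 16, 22]
r5 m[K→φ4] = [20, 22, 23]
r5 m[K→φ7] = [22, 18, 22]
r5 m[G→φ1] = [8, 9, 7]
r5 m[G→φ6] = [3, 2, 8]
r6 m[φ0→H] = [21, 23, 21]
r6 m[φ0→C] = [27, 26, 26]
r6 m[φ0→K] = [19, 17, 19]
r6 m[φ1→H] = [11, 8, 10]
r6 m[φ1→G] = [24, 23, 29]
r6 m[φ2→H] = [2, 1, 1]
r6 m[φ3→K] = [9, 8, 6]
r6 m[φ4→K] = [3, 2, 5]
r6 m[φ5→C] = [8, 6, 7]
r6 m[φ6→G] = [8, 9, 7]
r6 m[φ7→K] = [1, 6, 6]
r6 m[H→φ0] = [13, 9, 11]
r6 m[H→φ1] = [23, 24, 22]
r6 m[H→φ2] = [32, 31, 31]
r6 m[C→φ0] = [8, 6, 7]
r6 m[C→φ5] = [27, 26, 26]
r6 m[K→φ0] = [13, 16, 17]
r6 m[K→φ3] = [23, 25, 30]
r6 m[K→φ4] = [29, 31, 31]
r6 m[K→φ7] = [31, 27, 30]
r6 m[G→φ1] = [8, 9, 7]
r6 m[G→φ6] = [24, 23, 29]
r7 m[φ0→H] = [21, 23, 21]
r7 m[φ0→C] = [27, 26, 26]
r7 m[φ0→K] = [19, 17, 19]
r7 m[φ1→H] = [11, 8, 10]
r7 m[φ1→G] = [24, 23, 29]
r7 m[φ2→H] = [2, 1, 1]
r7 m[φ3→K] = [9, 8, 6]
r7 m[φ4→K] = [3, 2, 5]
r7 m[φ5→C] = [8, 6, 7]
r7 m[φ6→G] = [8, 9, 7]
r7 m[φ7→K] = [1, 6, 6]
r7 m[H→φ0] = [13, 9, 11]
r7 m[H→φ1] = [23, 24, 22]
r7 m[H→φ2] = [32, 31, 31]
r7 m[C→φ0] = [8, 6, 7]
r7 m[C→φ5] = [27, 26, 26]
r7 m[K→φ0] = [13, 16, 17]
r7 m[K→φ3] = [23, 25, 30]
r7 m[K→φ4] = [29, 31, 31]
r7 m[K→φ7] = [31, 27, 30]
r7 m[G→φ1] = [8, 9, 7]
r7 m[G→φ6] = [24, 23, 29]
fixed point reached at round 7
traceback from H: (H=1, C=1, K=0, G=0), score=32

assignment: (H=1, C=1, K=0, G=0); score = 32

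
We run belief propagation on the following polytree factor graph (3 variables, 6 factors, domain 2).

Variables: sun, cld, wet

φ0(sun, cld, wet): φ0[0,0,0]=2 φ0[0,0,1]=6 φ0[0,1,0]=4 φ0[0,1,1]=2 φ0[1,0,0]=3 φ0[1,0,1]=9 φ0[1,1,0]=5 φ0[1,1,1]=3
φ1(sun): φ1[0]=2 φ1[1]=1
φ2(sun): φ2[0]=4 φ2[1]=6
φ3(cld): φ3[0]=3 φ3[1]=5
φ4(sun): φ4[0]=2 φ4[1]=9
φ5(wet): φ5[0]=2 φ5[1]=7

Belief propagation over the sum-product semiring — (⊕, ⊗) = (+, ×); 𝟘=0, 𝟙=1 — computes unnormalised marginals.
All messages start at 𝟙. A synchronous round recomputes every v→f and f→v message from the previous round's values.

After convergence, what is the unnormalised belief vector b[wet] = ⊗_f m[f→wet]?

init: all messages = 𝟙 over 2 values
r1 m[φ0→sun] = [14, 20]
r1 m[φ0→cld] = [20, 14]
r1 m[φ0→wet] = [14, 20]
r1 m[φ1→sun] = [2, 1]
r1 m[φ2→sun] = [4, 6]
r1 m[φ3→cld] = [3, 5]
r1 m[φ4→sun] = [2, 9]
r1 m[φ5→wet] = [2, 7]
r1 m[sun→φ0] = [1, 1]
r1 m[sun→φ1] = [1, 1]
r1 m[sun→φ2] = [1, 1]
r1 m[sun→φ4] = [1, 1]
r1 m[cld→φ0] = [1, 1]
r1 m[cld→φ3] = [1, 1]
r1 m[wet→φ0] = [1, 1]
r1 m[wet→φ5] = [1, 1]
r2 m[φ0→sun] = [14, 20]
r2 m[φ0→cld] = [20, 14]
r2 m[φ0→wet] = [14, 20]
r2 m[φ1→sun] = [2, 1]
r2 m[φ2→sun] = [4, 6]
r2 m[φ3→cld] = [3, 5]
r2 m[φ4→sun] = [2, 9]
r2 m[φ5→wet] = [2, 7]
r2 m[sun→φ0] = [16, 54]
r2 m[sun→φ1] = [112, 1080]
r2 m[sun→φ2] = [56, 180]
r2 m[sun→φ4] = [112, 120]
r2 m[cld→φ0] = [3, 5]
r2 m[cld→φ3] = [20, 14]
r2 m[wet→φ0] = [2, 7]
r2 m[wet→φ5] = [14, 20]
r3 m[φ0→sun] = [248, 362]
r3 m[φ0→cld] = [4462, 2026]
r3 m[φ0→wet] = [2252, 2716]
r3 m[φ1→sun] = [2, 1]
r3 m[φ2→sun] = [4, 6]
r3 m[φ3→cld] = [3, 5]
r3 m[φ4→sun] = [2, 9]
r3 m[φ5→wet] = [2, 7]
r3 m[sun→φ0] = [16, 54]
r3 m[sun→φ1] = [112, 1080]
r3 m[sun→φ2] = [56, 180]
r3 m[sun→φ4] = [112, 120]
r3 m[cld→φ0] = [3, 5]
r3 m[cld→φ3] = [20, 14]
r3 m[wet→φ0] = [2, 7]
r3 m[wet→φ5] = [14, 20]
r4 m[φ0→sun] = [248, 362]
r4 m[φ0→cld] = [4462, 2026]
r4 m[φ0→wet] = [2252, 2716]
r4 m[φ1→sun] = [2, 1]
r4 m[φ2→sun] = [4, 6]
r4 m[φ3→cld] = [3, 5]
r4 m[φ4→sun] = [2, 9]
r4 m[φ5→wet] = [2, 7]
r4 m[sun→φ0] = [16, 54]
r4 m[sun→φ1] = [1984, 19548]
r4 m[sun→φ2] = [992, 3258]
r4 m[sun→φ4] = [1984, 2172]
r4 m[cld→φ0] = [3, 5]
r4 m[cld→φ3] = [4462, 2026]
r4 m[wet→φ0] = [2, 7]
r4 m[wet→φ5] = [2252, 2716]
r5 m[φ0→sun] = [248, 362]
r5 m[φ0→cld] = [4462, 2026]
r5 m[φ0→wet] = [2252, 2716]
r5 m[φ1→sun] = [2, 1]
r5 m[φ2→sun] = [4, 6]
r5 m[φ3→cld] = [3, 5]
r5 m[φ4→sun] = [2, 9]
r5 m[φ5→wet] = [2, 7]
r5 m[sun→φ0] = [16, 54]
r5 m[sun→φ1] = [1984, 19548]
r5 m[sun→φ2] = [992, 3258]
r5 m[sun→φ4] = [1984, 2172]
r5 m[cld→φ0] = [3, 5]
r5 m[cld→φ3] = [4462, 2026]
r5 m[wet→φ0] = [2, 7]
r5 m[wet→φ5] = [2252, 2716]
fixed point reached at round 5
b[wet] = ⊗ incoming = [4504, 19012]

b[wet] = [4504, 19012]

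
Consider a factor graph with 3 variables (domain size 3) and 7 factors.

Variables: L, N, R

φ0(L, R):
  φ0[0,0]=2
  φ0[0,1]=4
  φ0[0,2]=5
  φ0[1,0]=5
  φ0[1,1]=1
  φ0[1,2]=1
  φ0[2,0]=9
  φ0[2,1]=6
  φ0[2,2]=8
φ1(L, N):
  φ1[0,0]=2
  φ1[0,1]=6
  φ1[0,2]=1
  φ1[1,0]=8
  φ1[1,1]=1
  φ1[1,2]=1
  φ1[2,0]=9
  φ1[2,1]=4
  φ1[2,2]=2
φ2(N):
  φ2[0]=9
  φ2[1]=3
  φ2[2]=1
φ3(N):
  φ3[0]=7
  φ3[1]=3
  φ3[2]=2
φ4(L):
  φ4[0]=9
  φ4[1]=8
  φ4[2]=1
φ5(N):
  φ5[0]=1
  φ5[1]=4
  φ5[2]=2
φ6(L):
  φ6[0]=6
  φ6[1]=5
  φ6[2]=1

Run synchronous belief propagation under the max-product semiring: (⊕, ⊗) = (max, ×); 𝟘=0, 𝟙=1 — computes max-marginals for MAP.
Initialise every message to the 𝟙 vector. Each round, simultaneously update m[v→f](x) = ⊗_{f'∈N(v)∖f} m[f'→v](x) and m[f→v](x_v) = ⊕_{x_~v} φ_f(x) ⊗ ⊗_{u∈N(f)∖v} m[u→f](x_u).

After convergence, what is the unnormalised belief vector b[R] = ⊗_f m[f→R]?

init: all messages = 𝟙 over 3 values
r1 m[φ0→L] = [5, 5, 9]
r1 m[φ0→R] = [9, 6, 8]
r1 m[φ1→L] = [6, 8, 9]
r1 m[φ1→N] = [9, 6, 2]
r1 m[φ2→N] = [9, 3, 1]
r1 m[φ3→N] = [7, 3, 2]
r1 m[φ4→L] = [9, 8, 1]
r1 m[φ5→N] = [1, 4, 2]
r1 m[φ6→L] = [6, 5, 1]
r1 m[L→φ0] = [1, 1, 1]
r1 m[L→φ1] = [1, 1, 1]
r1 m[L→φ4] = [1, 1, 1]
r1 m[L→φ6] = [1, 1, 1]
r1 m[N→φ1] = [1, 1, 1]
r1 m[N→φ2] = [1, 1, 1]
r1 m[N→φ3] = [1, 1, 1]
r1 m[N→φ5] = [1, 1, 1]
r1 m[R→φ0] = [1, 1, 1]
r2 m[φ0→L] = [5, 5, 9]
r2 m[φ0→R] = [9, 6, 8]
r2 m[φ1→L] = [6, 8, 9]
r2 m[φ1→N] = [9, 6, 2]
r2 m[φ2→N] = [9, 3, 1]
r2 m[φ3→N] = [7, 3, 2]
r2 m[φ4→L] = [9, 8, 1]
r2 m[φ5→N] = [1, 4, 2]
r2 m[φ6→L] = [6, 5, 1]
r2 m[L→φ0] = [324, 320, 9]
r2 m[L→φ1] = [270, 200, 9]
r2 m[L→φ4] = [180, 200, 81]
r2 m[L→φ6] = [270, 320, 81]
r2 m[N→φ1] = [63, 36, 4]
r2 m[N→φ2] = [63, 72, 8]
r2 m[N→φ3] = [81, 72, 4]
r2 m[N→φ5] = [567, 54, 4]
r2 m[R→φ0] = [1, 1, 1]
r3 m[φ0→L] = [5, 5, 9]
r3 m[φ0→R] = [1600, 1296, 1620]
r3 m[φ1→L] = [216, 504, 567]
r3 m[φ1→N] = [1600, 1620, 270]
r3 m[φ2→N] = [9, 3, 1]
r3 m[φ3→N] = [7, 3, 2]
r3 m[φ4→L] = [9, 8, 1]
r3 m[φ5→N] = [1, 4, 2]
r3 m[φ6→L] = [6, 5, 1]
r3 m[L→φ0] = [324, 320, 9]
r3 m[L→φ1] = [270, 200, 9]
r3 m[L→φ4] = [180, 200, 81]
r3 m[L→φ6] = [270, 320, 81]
r3 m[N→φ1] = [63, 36, 4]
r3 m[N→φ2] = [63, 72, 8]
r3 m[N→φ3] = [81, 72, 4]
r3 m[N→φ5] = [567, 54, 4]
r3 m[R→φ0] = [1, 1, 1]
r4 m[φ0→L] = [5, 5, 9]
r4 m[φ0→R] = [1600, 1296, 1620]
r4 m[φ1→L] = [216, 504, 567]
r4 m[φ1→N] = [1600, 1620, 270]
r4 m[φ2→N] = [9, 3, 1]
r4 m[φ3→N] = [7, 3, 2]
r4 m[φ4→L] = [9, 8, 1]
r4 m[φ5→N] = [1, 4, 2]
r4 m[φ6→L] = [6, 5, 1]
r4 m[L→φ0] = [11664, 20160, 567]
r4 m[L→φ1] = [270, 200, 9]
r4 m[L→φ4] = [6480, 12600, 5103]
r4 m[L→φ6] = [9720, 20160, 5103]
r4 m[N→φ1] = [63, 36, 4]
r4 m[N→φ2] = [11200, 19440, 1080]
r4 m[N→φ3] = [14400, 19440, 540]
r4 m[N→φ5] = [100800, 14580, 540]
r4 m[R→φ0] = [1, 1, 1]
r5 m[φ0→L] = [5, 5, 9]
r5 m[φ0→R] = [100800, 46656, 58320]
r5 m[φ1→L] = [216, 504, 567]
r5 m[φ1→N] = [1600, 1620, 270]
r5 m[φ2→N] = [9, 3, 1]
r5 m[φ3→N] = [7, 3, 2]
r5 m[φ4→L] = [9, 8, 1]
r5 m[φ5→N] = [1, 4, 2]
r5 m[φ6→L] = [6, 5, 1]
r5 m[L→φ0] = [11664, 20160, 567]
r5 m[L→φ1] = [270, 200, 9]
r5 m[L→φ4] = [6480, 12600, 5103]
r5 m[L→φ6] = [9720, 20160, 5103]
r5 m[N→φ1] = [63, 36, 4]
r5 m[N→φ2] = [11200, 19440, 1080]
r5 m[N→φ3] = [14400, 19440, 540]
r5 m[N→φ5] = [100800, 14580, 540]
r5 m[R→φ0] = [1, 1, 1]
r6 m[φ0→L] = [5, 5, 9]
r6 m[φ0→R] = [100800, 46656, 58320]
r6 m[φ1→L] = [216, 504, 567]
r6 m[φ1→N] = [1600, 1620, 270]
r6 m[φ2→N] = [9, 3, 1]
r6 m[φ3→N] = [7, 3, 2]
r6 m[φ4→L] = [9, 8, 1]
r6 m[φ5→N] = [1, 4, 2]
r6 m[φ6→L] = [6, 5, 1]
r6 m[L→φ0] = [11664, 20160, 567]
r6 m[L→φ1] = [270, 200, 9]
r6 m[L→φ4] = [6480, 12600, 5103]
r6 m[L→φ6] = [9720, 20160, 5103]
r6 m[N→φ1] = [63, 36, 4]
r6 m[N→φ2] = [11200, 19440, 1080]
r6 m[N→φ3] = [14400, 19440, 540]
r6 m[N→φ5] = [100800, 14580, 540]
r6 m[R→φ0] = [1, 1, 1]
fixed point reached at round 6
b[R] = ⊗ incoming = [100800, 46656, 58320]

b[R] = [100800, 46656, 58320]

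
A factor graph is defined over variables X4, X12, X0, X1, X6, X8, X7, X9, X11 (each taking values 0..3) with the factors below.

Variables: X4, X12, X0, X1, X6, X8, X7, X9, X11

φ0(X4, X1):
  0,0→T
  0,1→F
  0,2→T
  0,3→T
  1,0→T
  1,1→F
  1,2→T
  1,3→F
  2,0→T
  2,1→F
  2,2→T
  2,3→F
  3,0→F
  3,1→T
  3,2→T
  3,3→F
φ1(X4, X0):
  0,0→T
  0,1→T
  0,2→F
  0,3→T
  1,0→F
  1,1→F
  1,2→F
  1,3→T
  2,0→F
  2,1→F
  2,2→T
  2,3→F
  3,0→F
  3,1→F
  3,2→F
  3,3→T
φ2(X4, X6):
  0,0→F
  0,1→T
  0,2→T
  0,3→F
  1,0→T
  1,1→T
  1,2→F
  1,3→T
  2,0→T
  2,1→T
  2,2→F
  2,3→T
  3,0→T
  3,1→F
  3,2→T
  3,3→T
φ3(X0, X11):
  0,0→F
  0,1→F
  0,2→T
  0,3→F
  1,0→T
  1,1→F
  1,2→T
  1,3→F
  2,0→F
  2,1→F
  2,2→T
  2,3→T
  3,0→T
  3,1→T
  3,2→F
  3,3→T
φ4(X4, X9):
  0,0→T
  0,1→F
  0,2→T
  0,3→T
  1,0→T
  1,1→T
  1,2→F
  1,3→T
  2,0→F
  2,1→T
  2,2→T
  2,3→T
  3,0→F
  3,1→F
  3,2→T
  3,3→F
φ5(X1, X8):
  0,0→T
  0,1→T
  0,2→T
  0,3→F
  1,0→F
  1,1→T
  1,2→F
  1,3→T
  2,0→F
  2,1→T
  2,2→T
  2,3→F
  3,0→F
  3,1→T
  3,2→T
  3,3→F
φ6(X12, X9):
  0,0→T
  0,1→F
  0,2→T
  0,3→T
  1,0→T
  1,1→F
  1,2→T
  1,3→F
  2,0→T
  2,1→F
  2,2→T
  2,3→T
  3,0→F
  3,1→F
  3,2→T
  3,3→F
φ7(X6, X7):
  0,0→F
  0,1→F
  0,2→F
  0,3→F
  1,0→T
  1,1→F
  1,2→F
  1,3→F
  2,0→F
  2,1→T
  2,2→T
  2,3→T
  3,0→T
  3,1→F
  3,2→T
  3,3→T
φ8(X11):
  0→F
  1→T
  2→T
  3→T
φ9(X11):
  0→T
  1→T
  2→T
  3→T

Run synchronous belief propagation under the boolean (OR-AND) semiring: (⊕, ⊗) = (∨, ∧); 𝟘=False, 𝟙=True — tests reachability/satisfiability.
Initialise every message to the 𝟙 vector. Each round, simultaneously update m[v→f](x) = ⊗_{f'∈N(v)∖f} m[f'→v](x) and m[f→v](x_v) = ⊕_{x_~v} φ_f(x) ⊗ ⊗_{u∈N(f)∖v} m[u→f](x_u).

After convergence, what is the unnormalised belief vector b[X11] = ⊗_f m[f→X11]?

init: all messages = 𝟙 over 4 values
r1 m[φ0→X4] = [T, T, T, T]
r1 m[φ0→X1] = [T, T, T, T]
r1 m[φ1→X4] = [T, T, T, T]
r1 m[φ1→X0] = [T, T, T, T]
r1 m[φ2→X4] = [T, T, T, T]
r1 m[φ2→X6] = [T, T, T, T]
r1 m[φ3→X0] = [T, T, T, T]
r1 m[φ3→X11] = [T, T, T, T]
r1 m[φ4→X4] = [T, T, T, T]
r1 m[φ4→X9] = [T, T, T, T]
r1 m[φ5→X1] = [T, T, T, T]
r1 m[φ5→X8] = [T, T, T, T]
r1 m[φ6→X12] = [T, T, T, T]
r1 m[φ6→X9] = [T, F, T, T]
r1 m[φ7→X6] = [F, T, T, T]
r1 m[φ7→X7] = [T, T, T, T]
r1 m[φ8→X11] = [F, T, T, T]
r1 m[φ9→X11] = [T, T, T, T]
r1 m[X4→φ0] = [T, T, T, T]
r1 m[X4→φ1] = [T, T, T, T]
r1 m[X4→φ2] = [T, T, T, T]
r1 m[X4→φ4] = [T, T, T, T]
r1 m[X12→φ6] = [T, T, T, T]
r1 m[X0→φ1] = [T, T, T, T]
r1 m[X0→φ3] = [T, T, T, T]
r1 m[X1→φ0] = [T, T, T, T]
r1 m[X1→φ5] = [T, T, T, T]
r1 m[X6→φ2] = [T, T, T, T]
r1 m[X6→φ7] = [T, T, T, T]
r1 m[X8→φ5] = [T, T, T, T]
r1 m[X7→φ7] = [T, T, T, T]
r1 m[X9→φ4] = [T, T, T, T]
r1 m[X9→φ6] = [T, T, T, T]
r1 m[X11→φ3] = [T, T, T, T]
r1 m[X11→φ8] = [T, T, T, T]
r1 m[X11→φ9] = [T, T, T, T]
r2 m[φ0→X4] = [T, T, T, T]
r2 m[φ0→X1] = [T, T, T, T]
r2 m[φ1→X4] = [T, T, T, T]
r2 m[φ1→X0] = [T, T, T, T]
r2 m[φ2→X4] = [T, T, T, T]
r2 m[φ2→X6] = [T, T, T, T]
r2 m[φ3→X0] = [T, T, T, T]
r2 m[φ3→X11] = [T, T, T, T]
r2 m[φ4→X4] = [T, T, T, T]
r2 m[φ4→X9] = [T, T, T, T]
r2 m[φ5→X1] = [T, T, T, T]
r2 m[φ5→X8] = [T, T, T, T]
r2 m[φ6→X12] = [T, T, T, T]
r2 m[φ6→X9] = [T, F, T, T]
r2 m[φ7→X6] = [F, T, T, T]
r2 m[φ7→X7] = [T, T, T, T]
r2 m[φ8→X11] = [F, T, T, T]
r2 m[φ9→X11] = [T, T, T, T]
r2 m[X4→φ0] = [T, T, T, T]
r2 m[X4→φ1] = [T, T, T, T]
r2 m[X4→φ2] = [T, T, T, T]
r2 m[X4→φ4] = [T, T, T, T]
r2 m[X12→φ6] = [T, T, T, T]
r2 m[X0→φ1] = [T, T, T, T]
r2 m[X0→φ3] = [T, T, T, T]
r2 m[X1→φ0] = [T, T, T, T]
r2 m[X1→φ5] = [T, T, T, T]
r2 m[X6→φ2] = [F, T, T, T]
r2 m[X6→φ7] = [T, T, T, T]
r2 m[X8→φ5] = [T, T, T, T]
r2 m[X7→φ7] = [T, T, T, T]
r2 m[X9→φ4] = [T, F, T, T]
r2 m[X9→φ6] = [T, T, T, T]
r2 m[X11→φ3] = [F, T, T, T]
r2 m[X11→φ8] = [T, T, T, T]
r2 m[X11→φ9] = [F, T, T, T]
r3 m[φ0→X4] = [T, T, T, T]
r3 m[φ0→X1] = [T, T, T, T]
r3 m[φ1→X4] = [T, T, T, T]
r3 m[φ1→X0] = [T, T, T, T]
r3 m[φ2→X4] = [T, T, T, T]
r3 m[φ2→X6] = [T, T, T, T]
r3 m[φ3→X0] = [T, T, T, T]
r3 m[φ3→X11] = [T, T, T, T]
r3 m[φ4→X4] = [T, T, T, T]
r3 m[φ4→X9] = [T, T, T, T]
r3 m[φ5→X1] = [T, T, T, T]
r3 m[φ5→X8] = [T, T, T, T]
r3 m[φ6→X12] = [T, T, T, T]
r3 m[φ6→X9] = [T, F, T, T]
r3 m[φ7→X6] = [F, T, T, T]
r3 m[φ7→X7] = [T, T, T, T]
r3 m[φ8→X11] = [F, T, T, T]
r3 m[φ9→X11] = [T, T, T, T]
r3 m[X4→φ0] = [T, T, T, T]
r3 m[X4→φ1] = [T, T, T, T]
r3 m[X4→φ2] = [T, T, T, T]
r3 m[X4→φ4] = [T, T, T, T]
r3 m[X12→φ6] = [T, T, T, T]
r3 m[X0→φ1] = [T, T, T, T]
r3 m[X0→φ3] = [T, T, T, T]
r3 m[X1→φ0] = [T, T, T, T]
r3 m[X1→φ5] = [T, T, T, T]
r3 m[X6→φ2] = [F, T, T, T]
r3 m[X6→φ7] = [T, T, T, T]
r3 m[X8→φ5] = [T, T, T, T]
r3 m[X7→φ7] = [T, T, T, T]
r3 m[X9→φ4] = [T, F, T, T]
r3 m[X9→φ6] = [T, T, T, T]
r3 m[X11→φ3] = [F, T, T, T]
r3 m[X11→φ8] = [T, T, T, T]
r3 m[X11→φ9] = [F, T, T, T]
fixed point reached at round 3
b[X11] = ⊗ incoming = [F, T, T, T]

b[X11] = [F, T, T, T]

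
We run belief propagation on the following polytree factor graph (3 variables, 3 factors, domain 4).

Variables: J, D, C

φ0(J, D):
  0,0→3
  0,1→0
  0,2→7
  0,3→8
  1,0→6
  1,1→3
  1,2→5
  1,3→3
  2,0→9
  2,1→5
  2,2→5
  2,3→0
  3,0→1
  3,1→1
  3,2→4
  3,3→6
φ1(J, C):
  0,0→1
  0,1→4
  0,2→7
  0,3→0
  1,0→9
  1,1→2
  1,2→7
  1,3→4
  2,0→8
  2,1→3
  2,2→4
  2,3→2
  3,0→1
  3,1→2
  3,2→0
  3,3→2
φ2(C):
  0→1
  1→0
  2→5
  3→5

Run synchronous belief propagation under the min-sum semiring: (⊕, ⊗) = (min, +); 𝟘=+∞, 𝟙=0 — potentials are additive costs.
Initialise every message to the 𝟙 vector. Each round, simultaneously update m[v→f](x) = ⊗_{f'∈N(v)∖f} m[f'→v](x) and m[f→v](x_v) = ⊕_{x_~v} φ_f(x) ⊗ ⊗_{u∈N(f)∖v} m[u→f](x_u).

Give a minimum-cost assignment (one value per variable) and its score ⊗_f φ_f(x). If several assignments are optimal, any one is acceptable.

assignment: (J=0, D=1, C=0); score = 2

init: all messages = 𝟙 over 4 values
r1 m[φ0→J] = [0, 3, 0, 1]
r1 m[φ0→D] = [1, 0, 4, 0]
r1 m[φ1→J] = [0, 2, 2, 0]
r1 m[φ1→C] = [1, 2, 0, 0]
r1 m[φ2→C] = [1, 0, 5, 5]
r1 m[J→φ0] = [0, 0, 0, 0]
r1 m[J→φ1] = [0, 0, 0, 0]
r1 m[D→φ0] = [0, 0, 0, 0]
r1 m[C→φ1] = [0, 0, 0, 0]
r1 m[C→φ2] = [0, 0, 0, 0]
r2 m[φ0→J] = [0, 3, 0, 1]
r2 m[φ0→D] = [1, 0, 4, 0]
r2 m[φ1→J] = [0, 2, 2, 0]
r2 m[φ1→C] = [1, 2, 0, 0]
r2 m[φ2→C] = [1, 0, 5, 5]
r2 m[J→φ0] = [0, 2, 2, 0]
r2 m[J→φ1] = [0, 3, 0, 1]
r2 m[D→φ0] = [0, 0, 0, 0]
r2 m[C→φ1] = [1, 0, 5, 5]
r2 m[C→φ2] = [1, 2, 0, 0]
r3 m[φ0→J] = [0, 3, 0, 1]
r3 m[φ0→D] = [1, 0, 4, 2]
r3 m[φ1→J] = [2, 2, 3, 2]
r3 m[φ1→C] = [1, 3, 1, 0]
r3 m[φ2→C] = [1, 0, 5, 5]
r3 m[J→φ0] = [0, 2, 2, 0]
r3 m[J→φ1] = [0, 3, 0, 1]
r3 m[D→φ0] = [0, 0, 0, 0]
r3 m[C→φ1] = [1, 0, 5, 5]
r3 m[C→φ2] = [1, 2, 0, 0]
r4 m[φ0→J] = [0, 3, 0, 1]
r4 m[φ0→D] = [1, 0, 4, 2]
r4 m[φ1→J] = [2, 2, 3, 2]
r4 m[φ1→C] = [1, 3, 1, 0]
r4 m[φ2→C] = [1, 0, 5, 5]
r4 m[J→φ0] = [2, 2, 3, 2]
r4 m[J→φ1] = [0, 3, 0, 1]
r4 m[D→φ0] = [0, 0, 0, 0]
r4 m[C→φ1] = [1, 0, 5, 5]
r4 m[C→φ2] = [1, 3, 1, 0]
r5 m[φ0→J] = [0, 3, 0, 1]
r5 m[φ0→D] = [3, 2, 6, 3]
r5 m[φ1→J] = [2, 2, 3, 2]
r5 m[φ1→C] = [1, 3, 1, 0]
r5 m[φ2→C] = [1, 0, 5, 5]
r5 m[J→φ0] = [2, 2, 3, 2]
r5 m[J→φ1] = [0, 3, 0, 1]
r5 m[D→φ0] = [0, 0, 0, 0]
r5 m[C→φ1] = [1, 0, 5, 5]
r5 m[C→φ2] = [1, 3, 1, 0]
r6 m[φ0→J] = [0, 3, 0, 1]
r6 m[φ0→D] = [3, 2, 6, 3]
r6 m[φ1→J] = [2, 2, 3, 2]
r6 m[φ1→C] = [1, 3, 1, 0]
r6 m[φ2→C] = [1, 0, 5, 5]
r6 m[J→φ0] = [2, 2, 3, 2]
r6 m[J→φ1] = [0, 3, 0, 1]
r6 m[D→φ0] = [0, 0, 0, 0]
r6 m[C→φ1] = [1, 0, 5, 5]
r6 m[C→φ2] = [1, 3, 1, 0]
fixed point reached at round 6
traceback from J: (J=0, D=1, C=0), score=2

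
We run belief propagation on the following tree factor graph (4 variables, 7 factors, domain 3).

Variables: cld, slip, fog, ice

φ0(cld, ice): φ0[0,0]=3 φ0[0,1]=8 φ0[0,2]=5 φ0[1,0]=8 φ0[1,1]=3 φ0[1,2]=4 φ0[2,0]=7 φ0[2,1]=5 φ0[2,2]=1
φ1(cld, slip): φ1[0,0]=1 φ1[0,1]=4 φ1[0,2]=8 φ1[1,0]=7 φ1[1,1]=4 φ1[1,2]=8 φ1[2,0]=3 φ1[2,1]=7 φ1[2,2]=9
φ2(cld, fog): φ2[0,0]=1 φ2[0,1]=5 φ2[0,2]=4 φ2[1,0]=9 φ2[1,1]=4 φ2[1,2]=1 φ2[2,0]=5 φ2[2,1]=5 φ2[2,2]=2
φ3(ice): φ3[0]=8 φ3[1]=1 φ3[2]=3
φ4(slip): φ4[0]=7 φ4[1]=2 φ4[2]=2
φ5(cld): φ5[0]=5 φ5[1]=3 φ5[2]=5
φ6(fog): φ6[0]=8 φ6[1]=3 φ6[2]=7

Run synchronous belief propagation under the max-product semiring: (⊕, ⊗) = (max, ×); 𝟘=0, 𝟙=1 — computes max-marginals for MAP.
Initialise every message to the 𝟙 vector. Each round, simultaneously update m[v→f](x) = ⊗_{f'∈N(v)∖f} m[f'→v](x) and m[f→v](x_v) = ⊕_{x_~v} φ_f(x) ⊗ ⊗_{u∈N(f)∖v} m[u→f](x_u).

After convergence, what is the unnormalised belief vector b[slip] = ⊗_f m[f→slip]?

init: all messages = 𝟙 over 3 values
r1 m[φ0→cld] = [8, 8, 7]
r1 m[φ0→ice] = [8, 8, 5]
r1 m[φ1→cld] = [8, 8, 9]
r1 m[φ1→slip] = [7, 7, 9]
r1 m[φ2→cld] = [5, 9, 5]
r1 m[φ2→fog] = [9, 5, 4]
r1 m[φ3→ice] = [8, 1, 3]
r1 m[φ4→slip] = [7, 2, 2]
r1 m[φ5→cld] = [5, 3, 5]
r1 m[φ6→fog] = [8, 3, 7]
r1 m[cld→φ0] = [1, 1, 1]
r1 m[cld→φ1] = [1, 1, 1]
r1 m[cld→φ2] = [1, 1, 1]
r1 m[cld→φ5] = [1, 1, 1]
r1 m[slip→φ1] = [1, 1, 1]
r1 m[slip→φ4] = [1, 1, 1]
r1 m[fog→φ2] = [1, 1, 1]
r1 m[fog→φ6] = [1, 1, 1]
r1 m[ice→φ0] = [1, 1, 1]
r1 m[ice→φ3] = [1, 1, 1]
r2 m[φ0→cld] = [8, 8, 7]
r2 m[φ0→ice] = [8, 8, 5]
r2 m[φ1→cld] = [8, 8, 9]
r2 m[φ1→slip] = [7, 7, 9]
r2 m[φ2→cld] = [5, 9, 5]
r2 m[φ2→fog] = [9, 5, 4]
r2 m[φ3→ice] = [8, 1, 3]
r2 m[φ4→slip] = [7, 2, 2]
r2 m[φ5→cld] = [5, 3, 5]
r2 m[φ6→fog] = [8, 3, 7]
r2 m[cld→φ0] = [200, 216, 225]
r2 m[cld→φ1] = [200, 216, 175]
r2 m[cld→φ2] = [320, 192, 315]
r2 m[cld→φ5] = [320, 576, 315]
r2 m[slip→φ1] = [7, 2, 2]
r2 m[slip→φ4] = [7, 7, 9]
r2 m[fog→φ2] = [8, 3, 7]
r2 m[fog→φ6] = [9, 5, 4]
r2 m[ice→φ0] = [8, 1, 3]
r2 m[ice→φ3] = [8, 8, 5]
r3 m[φ0→cld] = [24, 64, 56]
r3 m[φ0→ice] = [1728, 1600, 1000]
r3 m[φ1→cld] = [16, 49, 21]
r3 m[φ1→slip] = [1512, 1225, 1728]
r3 m[φ2→cld] = [28, 72, 40]
r3 m[φ2→fog] = [1728, 1600, 1280]
r3 m[φ3→ice] = [8, 1, 3]
r3 m[φ4→slip] = [7, 2, 2]
r3 m[φ5→cld] = [5, 3, 5]
r3 m[φ6→fog] = [8, 3, 7]
r3 m[cld→φ0] = [200, 216, 225]
r3 m[cld→φ1] = [200, 216, 175]
r3 m[cld→φ2] = [320, 192, 315]
r3 m[cld→φ5] = [320, 576, 315]
r3 m[slip→φ1] = [7, 2, 2]
r3 m[slip→φ4] = [7, 7, 9]
r3 m[fog→φ2] = [8, 3, 7]
r3 m[fog→φ6] = [9, 5, 4]
r3 m[ice→φ0] = [8, 1, 3]
r3 m[ice→φ3] = [8, 8, 5]
r4 m[φ0→cld] = [24, 64, 56]
r4 m[φ0→ice] = [1728, 1600, 1000]
r4 m[φ1→cld] = [16, 49, 21]
r4 m[φ1→slip] = [1512, 1225, 1728]
r4 m[φ2→cld] = [28, 72, 40]
r4 m[φ2→fog] = [1728, 1600, 1280]
r4 m[φ3→ice] = [8, 1, 3]
r4 m[φ4→slip] = [7, 2, 2]
r4 m[φ5→cld] = [5, 3, 5]
r4 m[φ6→fog] = [8, 3, 7]
r4 m[cld→φ0] = [2240, 10584, 4200]
r4 m[cld→φ1] = [3360, 13824, 11200]
r4 m[cld→φ2] = [1920, 9408, 5880]
r4 m[cld→φ5] = [10752, 225792, 47040]
r4 m[slip→φ1] = [7, 2, 2]
r4 m[slip→φ4] = [1512, 1225, 1728]
r4 m[fog→φ2] = [8, 3, 7]
r4 m[fog→φ6] = [1728, 1600, 1280]
r4 m[ice→φ0] = [8, 1, 3]
r4 m[ice→φ3] = [1728, 1600, 1000]
r5 m[φ0→cld] = [24, 64, 56]
r5 m[φ0→ice] = [84672, 31752, 42336]
r5 m[φ1→cld] = [16, 49, 21]
r5 m[φ1→slip] = [96768, 78400, 110592]
r5 m[φ2→cld] = [28, 72, 40]
r5 m[φ2→fog] = [84672, 37632, 11760]
r5 m[φ3→ice] = [8, 1, 3]
r5 m[φ4→slip] = [7, 2, 2]
r5 m[φ5→cld] = [5, 3, 5]
r5 m[φ6→fog] = [8, 3, 7]
r5 m[cld→φ0] = [2240, 10584, 4200]
r5 m[cld→φ1] = [3360, 13824, 11200]
r5 m[cld→φ2] = [1920, 9408, 5880]
r5 m[cld→φ5] = [10752, 225792, 47040]
r5 m[slip→φ1] = [7, 2, 2]
r5 m[slip→φ4] = [1512, 1225, 1728]
r5 m[fog→φ2] = [8, 3, 7]
r5 m[fog→φ6] = [1728, 1600, 1280]
r5 m[ice→φ0] = [8, 1, 3]
r5 m[ice→φ3] = [1728, 1600, 1000]
r6 m[φ0→cld] = [24, 64, 56]
r6 m[φ0→ice] = [84672, 31752, 42336]
r6 m[φ1→cld] = [16, 49, 21]
r6 m[φ1→slip] = [96768, 78400, 110592]
r6 m[φ2→cld] = [28, 72, 40]
r6 m[φ2→fog] = [84672, 37632, 11760]
r6 m[φ3→ice] = [8, 1, 3]
r6 m[φ4→slip] = [7, 2, 2]
r6 m[φ5→cld] = [5, 3, 5]
r6 m[φ6→fog] = [8, 3, 7]
r6 m[cld→φ0] = [2240, 10584, 4200]
r6 m[cld→φ1] = [3360, 13824, 11200]
r6 m[cld→φ2] = [1920, 9408, 5880]
r6 m[cld→φ5] = [10752, 225792, 47040]
r6 m[slip→φ1] = [7, 2, 2]
r6 m[slip→φ4] = [96768, 78400, 110592]
r6 m[fog→φ2] = [8, 3, 7]
r6 m[fog→φ6] = [84672, 37632, 11760]
r6 m[ice→φ0] = [8, 1, 3]
r6 m[ice→φ3] = [84672, 31752, 42336]
r7 m[φ0→cld] = [24, 64, 56]
r7 m[φ0→ice] = [84672, 31752, 42336]
r7 m[φ1→cld] = [16, 49, 21]
r7 m[φ1→slip] = [96768, 78400, 110592]
r7 m[φ2→cld] = [28, 72, 40]
r7 m[φ2→fog] = [84672, 37632, 11760]
r7 m[φ3→ice] = [8, 1, 3]
r7 m[φ4→slip] = [7, 2, 2]
r7 m[φ5→cld] = [5, 3, 5]
r7 m[φ6→fog] = [8, 3, 7]
r7 m[cld→φ0] = [2240, 10584, 4200]
r7 m[cld→φ1] = [3360, 13824, 11200]
r7 m[cld→φ2] = [1920, 9408, 5880]
r7 m[cld→φ5] = [10752, 225792, 47040]
r7 m[slip→φ1] = [7, 2, 2]
r7 m[slip→φ4] = [96768, 78400, 110592]
r7 m[fog→φ2] = [8, 3, 7]
r7 m[fog→φ6] = [84672, 37632, 11760]
r7 m[ice→φ0] = [8, 1, 3]
r7 m[ice→φ3] = [84672, 31752, 42336]
fixed point reached at round 7
b[slip] = ⊗ incoming = [677376, 156800, 221184]

b[slip] = [677376, 156800, 221184]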